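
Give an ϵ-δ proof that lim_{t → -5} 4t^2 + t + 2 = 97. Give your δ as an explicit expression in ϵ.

δ = min(1, ϵ/43)

Suppose ϵ > 0. We want δ > 0 such that 0 < |t + 5| < δ implies |(4t^2 + t + 2) − 97| < ϵ.
(4t^2 + t + 2) − 97 = 4t^2 + t - 95 = (t + 5)(4t - 19).
So |(4t^2 + t + 2) − 97| = |t + 5|·|4t - 19|.
Assume first that |t + 5| < 1, so |t| < 6. Then |4t - 19| ≤ 4·6 + 19 = 43.
Hence |(4t^2 + t + 2) − 97| ≤ 43|t + 5| < ϵ provided |t + 5| < ϵ/43.
Choosing δ = min(1, ϵ/43) ensures both conditions, hence |(4t^2 + t + 2) − 97| < ϵ.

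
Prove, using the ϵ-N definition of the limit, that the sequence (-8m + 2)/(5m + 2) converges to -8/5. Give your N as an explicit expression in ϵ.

Let ϵ > 0. For m ≥ 1, |(-8m + 2)/(5m + 2) + 8/5| = |26|/(5(5m + 2)) = 26/(5(5m + 2)).
Since 5m + 2 ≥ 5m for m ≥ 1, this is ≤ 26/(5·5m) = (26/25)/m.
So |(-8m + 2)/(5m + 2) + 8/5| < ϵ whenever m > (26/25)/ϵ.
Take N = (26/25)/ϵ. If m > N then |(-8m + 2)/(5m + 2) + 8/5| ≤ (26/25)/m < ϵ.

N = (26/25)/ϵ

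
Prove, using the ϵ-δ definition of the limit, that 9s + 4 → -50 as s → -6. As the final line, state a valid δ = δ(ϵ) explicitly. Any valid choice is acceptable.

Let ϵ > 0. We need δ > 0 so that 0 < |s + 6| < δ implies |(9s + 4) + 50| < ϵ.
|(9s + 4) + 50| = |9s + 54| = 9|s + 6|.
Thus it suffices that |s + 6| < ϵ/9.
Take δ = ϵ/9. If 0 < |s + 6| < δ then |(9s + 4) + 50| = 9|s + 6| < 9·(ϵ/9) = ϵ.

δ = ϵ/9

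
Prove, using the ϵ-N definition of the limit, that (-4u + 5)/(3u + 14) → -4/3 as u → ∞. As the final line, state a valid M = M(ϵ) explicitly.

M = (71/9)/ϵ

Fix ϵ > 0. We seek M > 0 such that u > M implies |(-4u + 5)/(3u + 14) + 4/3| < ϵ.
(-4u + 5)/(3u + 14) + 4/3 = (3(-4u + 5) − (-4)(3u + 14)) / (3(3u + 14)) = 71/(3(3u + 14)).
For u > 0 we have 3u + 14 > 3u, so |(-4u + 5)/(3u + 14) + 4/3| = 71/(3(3u + 14)) < 71/(3·3u) = (71/9)/u.
Thus |(-4u + 5)/(3u + 14) + 4/3| < ϵ whenever u > (71/9)/ϵ.
Take M = (71/9)/ϵ. If u > M then |(-4u + 5)/(3u + 14) + 4/3| < (71/9)/u < ϵ.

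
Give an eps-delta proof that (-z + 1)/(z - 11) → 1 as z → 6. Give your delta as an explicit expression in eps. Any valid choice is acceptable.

delta = min(5/2, (5/4)eps)

Let eps > 0 be given. We want delta > 0 with 0 < |z − 6| < delta ⇒ |(-z + 1)/(z - 11) − 1| < eps.
Combining over a common denominator, (-z + 1)/(z - 11) − 1 = [(-z + 1)·(-5) − (-5)·(z - 11)] / [(-5)·(z - 11)] = 10(z − 6) / ((-5)(z - 11)).
So |(-z + 1)/(z - 11) − 1| = 10|z − 6| / (5·|z − 11|).
Restrict delta ≤ 5/2. Then |z − 6| < 5/2 gives |z − 11| = |(z − 6) + (-5)| ≥ 5 − 5/2 = 5/2.
Hence |(-z + 1)/(z - 11) − 1| < 10|z − 6|/(5·(5/2)) = (4/5)|z − 6|, which is < eps once |z − 6| < (5/4)eps.
Take delta = min(5/2, (5/4)eps). Then 0 < |z − 6| < delta forces both bounds, so |(-z + 1)/(z - 11) − 1| < eps.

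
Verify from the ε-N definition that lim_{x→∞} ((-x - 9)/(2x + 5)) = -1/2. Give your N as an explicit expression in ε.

Suppose ε > 0. We seek N > 0 such that x > N implies |(-x - 9)/(2x + 5) + 1/2| < ε.
(-x - 9)/(2x + 5) + 1/2 = (2(-x - 9) − (-1)(2x + 5)) / (2(2x + 5)) = -13/(2(2x + 5)).
For x > 0 we have 2x + 5 > 2x, so |(-x - 9)/(2x + 5) + 1/2| = 13/(2(2x + 5)) < 13/(2·2x) = (13/4)/x.
Thus |(-x - 9)/(2x + 5) + 1/2| < ε whenever x > (13/4)/ε.
Take N = (13/4)/ε. If x > N then |(-x - 9)/(2x + 5) + 1/2| < (13/4)/x < ε.

N = (13/4)/ε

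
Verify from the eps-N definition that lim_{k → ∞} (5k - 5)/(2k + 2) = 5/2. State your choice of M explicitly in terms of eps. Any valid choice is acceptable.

M = 5/eps

Suppose eps > 0. For k ≥ 1, |(5k - 5)/(2k + 2) − (5/2)| = |-20|/(2(2k + 2)) = 20/(2(2k + 2)).
Since 2k + 2 ≥ 2k for k ≥ 1, this is ≤ 20/(2·2k) = 5/k.
So |(5k - 5)/(2k + 2) − (5/2)| < eps whenever k > 5/eps.
Take M = 5/eps. If k > M then |(5k - 5)/(2k + 2) − (5/2)| ≤ 5/k < eps.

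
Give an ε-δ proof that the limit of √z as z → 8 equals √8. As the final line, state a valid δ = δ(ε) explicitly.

Let ε > 0. We want δ > 0 such that 0 < |z − 8| < δ implies |√z − √8| < ε.
Rationalise: √z − √8 = (z − 8)/(√z + √8), so |√z − √8| = |z − 8|/(√z + √8).
Restrict δ ≤ 8 so that |z − 8| < 8 forces z > 0, and then √z + √8 > √8.
Hence |√z − √8| < |z − 8|/√8, which is < ε once |z − 8| < √8·ε.
Take δ = min(8, √8·ε). If 0 < |z − 8| < δ then z > 0 and |√z − √8| < |z − 8|/√8 < ε.

δ = min(8, √8·ε)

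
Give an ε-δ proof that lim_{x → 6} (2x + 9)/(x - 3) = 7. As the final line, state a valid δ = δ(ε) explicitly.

δ = min(3/2, (3/10)ε)

Let ε > 0 be given. We want δ > 0 with 0 < |x − 6| < δ ⇒ |(2x + 9)/(x - 3) − 7| < ε.
Combining over a common denominator, (2x + 9)/(x - 3) − 7 = [(2x + 9)·3 − 21·(x - 3)] / [3·(x - 3)] = -15(x − 6) / (3(x - 3)).
So |(2x + 9)/(x - 3) − 7| = 15|x − 6| / (3·|x − 3|).
Require δ ≤ 3/2, so |x − 3| ≥ |3| − |x − 6| > 3 − 3/2 = 3/2.
Hence |(2x + 9)/(x - 3) − 7| < 15|x − 6|/(3·(3/2)) = (10/3)|x − 6|, which is < ε once |x − 6| < (3/10)ε.
Take δ = min(3/2, (3/10)ε). Then 0 < |x − 6| < δ forces both bounds, so |(2x + 9)/(x - 3) − 7| < ε.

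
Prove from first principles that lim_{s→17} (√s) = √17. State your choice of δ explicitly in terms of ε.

Suppose ε > 0. We want δ > 0 such that 0 < |s − 17| < δ implies |√s − √17| < ε.
Rationalise: √s − √17 = (s − 17)/(√s + √17), so |√s − √17| = |s − 17|/(√s + √17).
Restrict δ ≤ 17 so that |s − 17| < 17 forces s > 0, and then √s + √17 > √17.
Hence |√s − √17| < |s − 17|/√17, which is < ε once |s − 17| < √17·ε.
Take δ = min(17, √17·ε). If 0 < |s − 17| < δ then s > 0 and |√s − √17| < |s − 17|/√17 < ε.

δ = min(17, √17·ε)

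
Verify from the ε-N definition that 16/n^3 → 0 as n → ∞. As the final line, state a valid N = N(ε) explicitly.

Fix ε > 0. For n ≥ 1, |16/n^3 − 0| = 16/n^3.
16/n^3 < ε ⇔ n^3 > 16/ε ⇔ n > (16/ε)^{1/3}.
Take N = (16/ε)^{1/3}. Then n > N implies 16/n^3 < ε.

N = (16/ε)^{1/3}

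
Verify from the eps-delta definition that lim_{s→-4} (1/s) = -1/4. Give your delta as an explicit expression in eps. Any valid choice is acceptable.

delta = min(2, 8eps)

Let eps > 0. We seek delta > 0 such that 0 < |s + 4| < delta implies |1/s + 1/4| < eps.
|1/s + 1/4| = |-4 − s|/(4·|s|) = |s + 4|/(4|s|).
Restrict delta ≤ 2. Then |s + 4| < 2 gives |s| > 2, so 4|s| > 8.
Then |1/s + 1/4| < |s + 4|/8, which is < eps when |s + 4| < 8eps.
Take delta = min(2, 8eps). Then 0 < |s + 4| < delta gives both |s + 4| < 2 and |s + 4| < 8eps, so |1/s + 1/4| < eps.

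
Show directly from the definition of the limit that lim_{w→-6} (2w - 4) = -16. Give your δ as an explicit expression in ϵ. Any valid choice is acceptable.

δ = ϵ/2

Let ϵ > 0 be given. We need δ > 0 so that 0 < |w + 6| < δ implies |(2w - 4) + 16| < ϵ.
|(2w - 4) + 16| = |2w + 12| = 2|w + 6|.
So 2|w + 6| < ϵ exactly when |w + 6| < ϵ/2.
Choosing δ = ϵ/2 gives |(2w - 4) + 16| = 2|w + 6| < ϵ whenever |w + 6| < δ.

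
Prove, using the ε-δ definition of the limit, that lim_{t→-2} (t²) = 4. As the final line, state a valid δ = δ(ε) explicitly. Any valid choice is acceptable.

δ = min(1, ε/5)

Let ε > 0 be given. We seek δ > 0 with 0 < |t + 2| < δ ⇒ |t² − 4| < ε.
Factor: t² − 4 = (t + 2)(t - 2), so |t² − 4| = |t + 2|·|t - 2|.
Restrict δ ≤ 1. Then |t + 2| < 1 gives |t| < 3, so by the triangle inequality |t - 2| ≤ 3 + 2 = 5.
Hence |t² − 4| ≤ 5|t + 2|, which is < ε once |t + 2| < ε/5.
Take δ = min(1, ε/5). If 0 < |t + 2| < δ then both bounds hold and |t² − 4| ≤ 5|t + 2| < 5·(ε/5) = ε.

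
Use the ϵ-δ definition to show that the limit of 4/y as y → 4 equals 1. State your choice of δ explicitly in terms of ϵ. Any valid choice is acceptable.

δ = min(2, 2ϵ)

Let ϵ > 0 be given. We seek δ > 0 such that 0 < |y − 4| < δ implies |4/y − 1| < ϵ.
|4/y − 1| = 4·|4 − y|/(4·|y|) = 4|y − 4|/(4|y|).
Restrict δ ≤ 2. Then |y − 4| < 2 gives |y| > 2, so 4|y| > 8.
Then |4/y − 1| < 4|y − 4|/8, which is < ϵ when |y − 4| < 2ϵ.
Take δ = min(2, 2ϵ). Then 0 < |y − 4| < δ gives both |y − 4| < 2 and |y − 4| < 2ϵ, so |4/y − 1| < ϵ.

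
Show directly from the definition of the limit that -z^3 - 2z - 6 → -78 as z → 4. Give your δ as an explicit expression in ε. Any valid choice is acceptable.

Let ε > 0. We want δ > 0 such that 0 < |z − 4| < δ implies |(-z^3 - 2z - 6) + 78| < ε.
(-z^3 - 2z - 6) + 78 = -z^3 - 2z + 72 = (z − 4)(-z^2 - 4z - 18).
So |(-z^3 - 2z - 6) + 78| = |z − 4|·|-z^2 - 4z - 18|.
Require δ ≤ 1. Then |z − 4| < 1 gives |z| < 5, and by the triangle inequality |-z^2 - 4z - 18| ≤ 5^2 + 4·5 + 18 = 63.
Hence |(-z^3 - 2z - 6) + 78| ≤ 63|z − 4| < ε provided |z − 4| < ε/63.
Take δ = min(1, ε/63). Then 0 < |z − 4| < δ gives both |z − 4| < 1 and |z − 4| < ε/63, so |(-z^3 - 2z - 6) + 78| < ε.

δ = min(1, ε/63)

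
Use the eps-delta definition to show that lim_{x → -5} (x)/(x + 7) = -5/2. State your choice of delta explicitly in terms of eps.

delta = min(1, (2/7)eps)

Let eps > 0. We want delta > 0 with 0 < |x + 5| < delta ⇒ |(x)/(x + 7) + 5/2| < eps.
Combining over a common denominator, (x)/(x + 7) + 5/2 = [(x)·2 − (-5)·(x + 7)] / [2·(x + 7)] = 7(x + 5) / (2(x + 7)).
So |(x)/(x + 7) + 5/2| = 7|x + 5| / (2·|x + 7|).
Restrict delta ≤ 1. Then |x + 5| < 1 gives |x + 7| = |(x + 5) + 2| ≥ 2 − 1 = 1.
Hence |(x)/(x + 7) + 5/2| < 7|x + 5|/(2·1) = (7/2)|x + 5|, which is < eps once |x + 5| < (2/7)eps.
Take delta = min(1, (2/7)eps). Then 0 < |x + 5| < delta forces both bounds, so |(x)/(x + 7) + 5/2| < eps.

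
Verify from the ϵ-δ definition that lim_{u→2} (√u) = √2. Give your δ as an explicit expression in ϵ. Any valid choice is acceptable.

Suppose ϵ > 0. We want δ > 0 such that 0 < |u − 2| < δ implies |√u − √2| < ϵ.
Multiplying by the conjugate, |√u − √2| = |u − 2|/(√u + √2).
Restrict δ ≤ 2 so that |u − 2| < 2 forces u > 0, and then √u + √2 > √2.
Hence |√u − √2| < |u − 2|/√2, which is < ϵ once |u − 2| < √2·ϵ.
Take δ = min(2, √2·ϵ). If 0 < |u − 2| < δ then u > 0 and |√u − √2| < |u − 2|/√2 < ϵ.

δ = min(2, √2·ϵ)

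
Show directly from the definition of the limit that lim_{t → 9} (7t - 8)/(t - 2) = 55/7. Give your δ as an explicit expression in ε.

Let ε > 0. We want δ > 0 with 0 < |t − 9| < δ ⇒ |(7t - 8)/(t - 2) − (55/7)| < ε.
Combining over a common denominator, (7t - 8)/(t - 2) − (55/7) = [(7t - 8)·7 − 55·(t - 2)] / [7·(t - 2)] = -6(t − 9) / (7(t - 2)).
So |(7t - 8)/(t - 2) − (55/7)| = 6|t − 9| / (7·|t − 2|).
Require δ ≤ 7/2, so |t − 2| ≥ |7| − |t − 9| > 7 − 7/2 = 7/2.
Hence |(7t - 8)/(t - 2) − (55/7)| < 6|t − 9|/(7·(7/2)) = (12/49)|t − 9|, which is < ε once |t − 9| < (49/12)ε.
Take δ = min(7/2, (49/12)ε). Then 0 < |t − 9| < δ forces both bounds, so |(7t - 8)/(t - 2) − (55/7)| < ε.

δ = min(7/2, (49/12)ε)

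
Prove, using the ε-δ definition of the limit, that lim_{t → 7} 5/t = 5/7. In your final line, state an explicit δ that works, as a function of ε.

Let ε > 0 be given. We seek δ > 0 such that 0 < |t − 7| < δ implies |5/t − (5/7)| < ε.
|5/t − (5/7)| = 5·|7 − t|/(7·|t|) = 5|t − 7|/(7|t|).
Restrict δ ≤ 7/2. Then |t − 7| < 7/2 gives |t| > 7/2, so 7|t| > 49/2.
Then |5/t − (5/7)| < 5|t − 7|/(49/2), which is < ε when |t − 7| < (49/10)ε.
Take δ = min(7/2, (49/10)ε). Then 0 < |t − 7| < δ gives both |t − 7| < 7/2 and |t − 7| < (49/10)ε, so |5/t − (5/7)| < ε.

δ = min(7/2, (49/10)ε)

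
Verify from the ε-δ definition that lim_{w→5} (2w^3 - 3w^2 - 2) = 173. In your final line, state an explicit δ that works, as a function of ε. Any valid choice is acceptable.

δ = min(2, ε/182)

Let ε > 0. We want δ > 0 such that 0 < |w − 5| < δ implies |(2w^3 - 3w^2 - 2) − 173| < ε.
(2w^3 - 3w^2 - 2) − 173 = 2w^3 - 3w^2 - 175 = (w − 5)(2w^2 + 7w + 35).
So |(2w^3 - 3w^2 - 2) − 173| = |w − 5|·|2w^2 + 7w + 35|.
Require δ ≤ 2. Then |w − 5| < 2 gives |w| < 7, and by the triangle inequality |2w^2 + 7w + 35| ≤ 2·7^2 + 7·7 + 35 = 182.
Hence |(2w^3 - 3w^2 - 2) − 173| ≤ 182|w − 5| < ε provided |w − 5| < ε/182.
Choosing δ = min(2, ε/182) ensures both conditions, hence |(2w^3 - 3w^2 - 2) − 173| < ε.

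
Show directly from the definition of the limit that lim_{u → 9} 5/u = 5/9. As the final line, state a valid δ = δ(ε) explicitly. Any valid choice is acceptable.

δ = min(9/2, (81/10)ε)

Suppose ε > 0. We seek δ > 0 such that 0 < |u − 9| < δ implies |5/u − (5/9)| < ε.
|5/u − (5/9)| = 5·|9 − u|/(9·|u|) = 5|u − 9|/(9|u|).
Restrict δ ≤ 9/2. Then |u − 9| < 9/2 gives |u| > 9/2, so 9|u| > 81/2.
Then |5/u − (5/9)| < 5|u − 9|/(81/2), which is < ε when |u − 9| < (81/10)ε.
Take δ = min(9/2, (81/10)ε). Then 0 < |u − 9| < δ gives both |u − 9| < 9/2 and |u − 9| < (81/10)ε, so |5/u − (5/9)| < ε.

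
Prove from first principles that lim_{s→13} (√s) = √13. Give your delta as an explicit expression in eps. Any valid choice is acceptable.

Let eps > 0 be given. We want delta > 0 such that 0 < |s − 13| < delta implies |√s − √13| < eps.
Rationalise: √s − √13 = (s − 13)/(√s + √13), so |√s − √13| = |s − 13|/(√s + √13).
Restrict delta ≤ 13 so that |s − 13| < 13 forces s > 0, and then √s + √13 > √13.
Hence |√s − √13| < |s − 13|/√13, which is < eps once |s − 13| < √13·eps.
Take delta = min(13, √13·eps). If 0 < |s − 13| < delta then s > 0 and |√s − √13| < |s − 13|/√13 < eps.

delta = min(13, √13·eps)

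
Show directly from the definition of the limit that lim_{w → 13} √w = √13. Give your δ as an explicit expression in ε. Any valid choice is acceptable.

δ = min(13, √13·ε)

Suppose ε > 0. We want δ > 0 such that 0 < |w − 13| < δ implies |√w − √13| < ε.
Multiplying by the conjugate, |√w − √13| = |w − 13|/(√w + √13).
Restrict δ ≤ 13 so that |w − 13| < 13 forces w > 0, and then √w + √13 > √13.
Hence |√w − √13| < |w − 13|/√13, which is < ε once |w − 13| < √13·ε.
Take δ = min(13, √13·ε). If 0 < |w − 13| < δ then w > 0 and |√w − √13| < |w − 13|/√13 < ε.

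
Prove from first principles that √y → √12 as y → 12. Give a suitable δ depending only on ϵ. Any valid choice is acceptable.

Let ϵ > 0. We want δ > 0 such that 0 < |y − 12| < δ implies |√y − √12| < ϵ.
Multiplying by the conjugate, |√y − √12| = |y − 12|/(√y + √12).
Restrict δ ≤ 12 so that |y − 12| < 12 forces y > 0, and then √y + √12 > √12.
Hence |√y − √12| < |y − 12|/√12, which is < ϵ once |y − 12| < √12·ϵ.
Take δ = min(12, √12·ϵ). If 0 < |y − 12| < δ then y > 0 and |√y − √12| < |y − 12|/√12 < ϵ.

δ = min(12, √12·ϵ)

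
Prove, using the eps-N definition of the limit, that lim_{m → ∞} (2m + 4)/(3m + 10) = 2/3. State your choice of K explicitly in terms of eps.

K = (8/9)/eps

Let eps > 0. For m ≥ 1, |(2m + 4)/(3m + 10) − (2/3)| = |-8|/(3(3m + 10)) = 8/(3(3m + 10)).
Since 3m + 10 ≥ 3m for m ≥ 1, this is ≤ 8/(3·3m) = (8/9)/m.
So |(2m + 4)/(3m + 10) − (2/3)| < eps whenever m > (8/9)/eps.
Take K = (8/9)/eps. If m > K then |(2m + 4)/(3m + 10) − (2/3)| ≤ (8/9)/m < eps.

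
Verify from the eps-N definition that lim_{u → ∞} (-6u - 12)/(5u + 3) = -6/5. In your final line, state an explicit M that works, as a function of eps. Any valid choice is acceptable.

Let eps > 0. We seek M > 0 such that u > M implies |(-6u - 12)/(5u + 3) + 6/5| < eps.
(-6u - 12)/(5u + 3) + 6/5 = (5(-6u - 12) − (-6)(5u + 3)) / (5(5u + 3)) = -42/(5(5u + 3)).
For u > 0 we have 5u + 3 > 5u, so |(-6u - 12)/(5u + 3) + 6/5| = 42/(5(5u + 3)) < 42/(5·5u) = (42/25)/u.
Thus |(-6u - 12)/(5u + 3) + 6/5| < eps whenever u > (42/25)/eps.
Take M = (42/25)/eps. If u > M then |(-6u - 12)/(5u + 3) + 6/5| < (42/25)/u < eps.

M = (42/25)/eps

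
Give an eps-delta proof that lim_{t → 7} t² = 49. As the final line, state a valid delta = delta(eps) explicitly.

delta = min(1, eps/15)

Let eps > 0 be given. We seek delta > 0 with 0 < |t − 7| < delta ⇒ |t² − 49| < eps.
Factor: t² − 49 = (t − 7)(t + 7), so |t² − 49| = |t − 7|·|t + 7|.
Restrict delta ≤ 1. Then |t − 7| < 1 gives |t| < 8, so by the triangle inequality |t + 7| ≤ 8 + 7 = 15.
Hence |t² − 49| ≤ 15|t − 7|, which is < eps once |t − 7| < eps/15.
Take delta = min(1, eps/15). If 0 < |t − 7| < delta then both bounds hold and |t² − 49| ≤ 15|t − 7| < 15·(eps/15) = eps.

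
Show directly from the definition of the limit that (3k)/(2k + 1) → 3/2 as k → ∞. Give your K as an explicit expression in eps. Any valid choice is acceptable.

K = (3/4)/eps

Suppose eps > 0. For k ≥ 1, |(3k)/(2k + 1) − (3/2)| = |-3|/(2(2k + 1)) = 3/(2(2k + 1)).
Since 2k + 1 ≥ 2k for k ≥ 1, this is ≤ 3/(2·2k) = (3/4)/k.
So |(3k)/(2k + 1) − (3/2)| < eps whenever k > (3/4)/eps.
Take K = (3/4)/eps. If k > K then |(3k)/(2k + 1) − (3/2)| ≤ (3/4)/k < eps.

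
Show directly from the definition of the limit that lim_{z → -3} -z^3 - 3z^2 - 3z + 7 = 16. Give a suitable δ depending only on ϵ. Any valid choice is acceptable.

Suppose ϵ > 0. We want δ > 0 such that 0 < |z + 3| < δ implies |(-z^3 - 3z^2 - 3z + 7) − 16| < ϵ.
(-z^3 - 3z^2 - 3z + 7) − 16 = -z^3 - 3z^2 - 3z - 9 = (z + 3)(-z^2 - 3).
So |(-z^3 - 3z^2 - 3z + 7) − 16| = |z + 3|·|-z^2 - 3|.
Require δ ≤ 1. Then |z + 3| < 1 gives |z| < 4, and by the triangle inequality |-z^2 - 3| ≤ 4^2 + 3 = 19.
Hence |(-z^3 - 3z^2 - 3z + 7) − 16| ≤ 19|z + 3| < ϵ provided |z + 3| < ϵ/19.
Take δ = min(1, ϵ/19). Then 0 < |z + 3| < δ gives both |z + 3| < 1 and |z + 3| < ϵ/19, so |(-z^3 - 3z^2 - 3z + 7) − 16| < ϵ.

δ = min(1, ϵ/19)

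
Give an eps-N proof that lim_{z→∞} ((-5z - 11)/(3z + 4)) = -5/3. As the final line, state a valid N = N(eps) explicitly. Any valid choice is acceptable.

Let eps > 0. We seek N > 0 such that z > N implies |(-5z - 11)/(3z + 4) + 5/3| < eps.
(-5z - 11)/(3z + 4) + 5/3 = (3(-5z - 11) − (-5)(3z + 4)) / (3(3z + 4)) = -13/(3(3z + 4)).
For z > 0 we have 3z + 4 > 3z, so |(-5z - 11)/(3z + 4) + 5/3| = 13/(3(3z + 4)) < 13/(3·3z) = (13/9)/z.
Thus |(-5z - 11)/(3z + 4) + 5/3| < eps whenever z > (13/9)/eps.
Take N = (13/9)/eps. If z > N then |(-5z - 11)/(3z + 4) + 5/3| < (13/9)/z < eps.

N = (13/9)/eps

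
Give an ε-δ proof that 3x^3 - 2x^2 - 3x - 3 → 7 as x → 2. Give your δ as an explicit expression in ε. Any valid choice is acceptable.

Fix ε > 0. We want δ > 0 such that 0 < |x − 2| < δ implies |(3x^3 - 2x^2 - 3x - 3) − 7| < ε.
(3x^3 - 2x^2 - 3x - 3) − 7 = 3x^3 - 2x^2 - 3x - 10 = (x − 2)(3x^2 + 4x + 5).
So |(3x^3 - 2x^2 - 3x - 3) − 7| = |x − 2|·|3x^2 + 4x + 5|.
Assume first that |x − 2| < 1, so |x| < 3. Then |3x^2 + 4x + 5| ≤ 3·3^2 + 4·3 + 5 = 44.
Hence |(3x^3 - 2x^2 - 3x - 3) − 7| ≤ 44|x − 2| < ε provided |x − 2| < ε/44.
Take δ = min(1, ε/44). Then 0 < |x − 2| < δ gives both |x − 2| < 1 and |x − 2| < ε/44, so |(3x^3 - 2x^2 - 3x - 3) − 7| < ε.

δ = min(1, ε/44)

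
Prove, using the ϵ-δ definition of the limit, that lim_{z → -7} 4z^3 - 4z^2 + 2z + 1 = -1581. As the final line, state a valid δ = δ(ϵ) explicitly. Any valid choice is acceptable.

Let ϵ > 0. We want δ > 0 such that 0 < |z + 7| < δ implies |(4z^3 - 4z^2 + 2z + 1) + 1581| < ϵ.
(4z^3 - 4z^2 + 2z + 1) + 1581 = 4z^3 - 4z^2 + 2z + 1582 = (z + 7)(4z^2 - 32z + 226).
So |(4z^3 - 4z^2 + 2z + 1) + 1581| = |z + 7|·|4z^2 - 32z + 226|.
Assume first that |z + 7| < 1, so |z| < 8. Then |4z^2 - 32z + 226| ≤ 4·8^2 + 32·8 + 226 = 738.
Hence |(4z^3 - 4z^2 + 2z + 1) + 1581| ≤ 738|z + 7| < ϵ provided |z + 7| < ϵ/738.
Choosing δ = min(1, ϵ/738) ensures both conditions, hence |(4z^3 - 4z^2 + 2z + 1) + 1581| < ϵ.

δ = min(1, ϵ/738)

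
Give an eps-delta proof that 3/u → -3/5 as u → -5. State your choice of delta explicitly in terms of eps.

Suppose eps > 0. We seek delta > 0 such that 0 < |u + 5| < delta implies |3/u + 3/5| < eps.
|3/u + 3/5| = 3·|-5 − u|/(5·|u|) = 3|u + 5|/(5|u|).
Require delta ≤ 5/2 so that |u| > 5 − 5/2 = 5/2, hence 5|u| > 25/2.
Then |3/u + 3/5| < 3|u + 5|/(25/2), which is < eps when |u + 5| < (25/6)eps.
Take delta = min(5/2, (25/6)eps). Then 0 < |u + 5| < delta gives both |u + 5| < 5/2 and |u + 5| < (25/6)eps, so |3/u + 3/5| < eps.

delta = min(5/2, (25/6)eps)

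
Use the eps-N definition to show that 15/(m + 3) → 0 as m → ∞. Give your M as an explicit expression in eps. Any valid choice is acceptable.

M = 15/eps

Suppose eps > 0. For m ≥ 1, |15/(m + 3) − 0| = 15/(m + 3) ≤ 15/m.
We need 15/m < eps, i.e. m > 15/eps.
Take M = 15/eps. If m > M then |15/(m + 3)| ≤ 15/m < eps.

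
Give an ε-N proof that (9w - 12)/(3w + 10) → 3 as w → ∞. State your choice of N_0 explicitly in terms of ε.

N_0 = 14/ε

Let ε > 0. We seek N_0 > 0 such that w > N_0 implies |(9w - 12)/(3w + 10) − 3| < ε.
(9w - 12)/(3w + 10) − 3 = (3(9w - 12) − 9(3w + 10)) / (3(3w + 10)) = -126/(3(3w + 10)).
For w > 0 we have 3w + 10 > 3w, so |(9w - 12)/(3w + 10) − 3| = 126/(3(3w + 10)) < 126/(3·3w) = 14/w.
Thus |(9w - 12)/(3w + 10) − 3| < ε whenever w > 14/ε.
Take N_0 = 14/ε. If w > N_0 then |(9w - 12)/(3w + 10) − 3| < 14/w < ε.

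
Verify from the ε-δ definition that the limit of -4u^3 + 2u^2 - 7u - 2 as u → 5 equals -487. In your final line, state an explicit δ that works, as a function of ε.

δ = min(2, ε/419)

Let ε > 0. We want δ > 0 such that 0 < |u − 5| < δ implies |(-4u^3 + 2u^2 - 7u - 2) + 487| < ε.
(-4u^3 + 2u^2 - 7u - 2) + 487 = -4u^3 + 2u^2 - 7u + 485 = (u − 5)(-4u^2 - 18u - 97).
So |(-4u^3 + 2u^2 - 7u - 2) + 487| = |u − 5|·|-4u^2 - 18u - 97|.
Require δ ≤ 2. Then |u − 5| < 2 gives |u| < 7, and by the triangle inequality |-4u^2 - 18u - 97| ≤ 4·7^2 + 18·7 + 97 = 419.
Hence |(-4u^3 + 2u^2 - 7u - 2) + 487| ≤ 419|u − 5| < ε provided |u − 5| < ε/419.
Choosing δ = min(2, ε/419) ensures both conditions, hence |(-4u^3 + 2u^2 - 7u - 2) + 487| < ε.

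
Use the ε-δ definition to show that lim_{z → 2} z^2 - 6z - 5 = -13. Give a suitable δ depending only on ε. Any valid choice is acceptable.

Fix ε > 0. We want δ > 0 such that 0 < |z − 2| < δ implies |(z^2 - 6z - 5) + 13| < ε.
(z^2 - 6z - 5) + 13 = z^2 - 6z + 8 = (z − 2)(z - 4).
So |(z^2 - 6z - 5) + 13| = |z − 2|·|z - 4|.
Assume first that |z − 2| < 2, so |z| < 4. Then |z - 4| ≤ 4 + 4 = 8.
Hence |(z^2 - 6z - 5) + 13| ≤ 8|z − 2| < ε provided |z − 2| < ε/8.
Choosing δ = min(2, ε/8) ensures both conditions, hence |(z^2 - 6z - 5) + 13| < ε.

δ = min(2, ε/8)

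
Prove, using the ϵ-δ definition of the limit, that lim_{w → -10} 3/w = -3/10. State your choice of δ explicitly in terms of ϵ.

δ = min(5, (50/3)ϵ)

Let ϵ > 0 be given. We seek δ > 0 such that 0 < |w + 10| < δ implies |3/w + 3/10| < ϵ.
|3/w + 3/10| = 3·|-10 − w|/(10·|w|) = 3|w + 10|/(10|w|).
Restrict δ ≤ 5. Then |w + 10| < 5 gives |w| > 5, so 10|w| > 50.
Then |3/w + 3/10| < 3|w + 10|/50, which is < ϵ when |w + 10| < (50/3)ϵ.
Take δ = min(5, (50/3)ϵ). Then 0 < |w + 10| < δ gives both |w + 10| < 5 and |w + 10| < (50/3)ϵ, so |3/w + 3/10| < ϵ.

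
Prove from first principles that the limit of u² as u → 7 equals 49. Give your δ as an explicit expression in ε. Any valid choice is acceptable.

Suppose ε > 0. We seek δ > 0 with 0 < |u − 7| < δ ⇒ |u² − 49| < ε.
Factor: u² − 49 = (u − 7)(u + 7), so |u² − 49| = |u − 7|·|u + 7|.
Restrict δ ≤ 2. Then |u − 7| < 2 gives |u| < 9, so by the triangle inequality |u + 7| ≤ 9 + 7 = 16.
Hence |u² − 49| ≤ 16|u − 7|, which is < ε once |u − 7| < ε/16.
Take δ = min(2, ε/16). If 0 < |u − 7| < δ then both bounds hold and |u² − 49| ≤ 16|u − 7| < 16·(ε/16) = ε.

δ = min(2, ε/16)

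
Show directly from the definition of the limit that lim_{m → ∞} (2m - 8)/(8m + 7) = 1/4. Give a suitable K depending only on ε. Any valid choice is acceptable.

Let ε > 0 be given. For m ≥ 1, |(2m - 8)/(8m + 7) − (1/4)| = |-78|/(8(8m + 7)) = 78/(8(8m + 7)).
Since 8m + 7 ≥ 8m for m ≥ 1, this is ≤ 78/(8·8m) = (39/32)/m.
So |(2m - 8)/(8m + 7) − (1/4)| < ε whenever m > (39/32)/ε.
Take K = (39/32)/ε. If m > K then |(2m - 8)/(8m + 7) − (1/4)| ≤ (39/32)/m < ε.

K = (39/32)/ε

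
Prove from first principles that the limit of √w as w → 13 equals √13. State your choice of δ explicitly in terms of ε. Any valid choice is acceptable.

δ = min(13, √13·ε)

Suppose ε > 0. We want δ > 0 such that 0 < |w − 13| < δ implies |√w − √13| < ε.
Rationalise: √w − √13 = (w − 13)/(√w + √13), so |√w − √13| = |w − 13|/(√w + √13).
Restrict δ ≤ 13 so that |w − 13| < 13 forces w > 0, and then √w + √13 > √13.
Hence |√w − √13| < |w − 13|/√13, which is < ε once |w − 13| < √13·ε.
Take δ = min(13, √13·ε). If 0 < |w − 13| < δ then w > 0 and |√w − √13| < |w − 13|/√13 < ε.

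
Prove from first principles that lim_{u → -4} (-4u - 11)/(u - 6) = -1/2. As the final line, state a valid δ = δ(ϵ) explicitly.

Let ϵ > 0 be given. We want δ > 0 with 0 < |u + 4| < δ ⇒ |(-4u - 11)/(u - 6) + 1/2| < ϵ.
Combining over a common denominator, (-4u - 11)/(u - 6) + 1/2 = [(-4u - 11)·(-10) − 5·(u - 6)] / [(-10)·(u - 6)] = 35(u + 4) / ((-10)(u - 6)).
So |(-4u - 11)/(u - 6) + 1/2| = 35|u + 4| / (10·|u − 6|).
Require δ ≤ 5, so |u − 6| ≥ |-10| − |u + 4| > 10 − 5 = 5.
Hence |(-4u - 11)/(u - 6) + 1/2| < 35|u + 4|/(10·5) = (7/10)|u + 4|, which is < ϵ once |u + 4| < (10/7)ϵ.
Take δ = min(5, (10/7)ϵ). Then 0 < |u + 4| < δ forces both bounds, so |(-4u - 11)/(u - 6) + 1/2| < ϵ.

δ = min(5, (10/7)ϵ)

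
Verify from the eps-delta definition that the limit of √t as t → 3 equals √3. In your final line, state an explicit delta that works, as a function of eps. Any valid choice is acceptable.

Fix eps > 0. We want delta > 0 such that 0 < |t − 3| < delta implies |√t − √3| < eps.
Multiplying by the conjugate, |√t − √3| = |t − 3|/(√t + √3).
Restrict delta ≤ 3 so that |t − 3| < 3 forces t > 0, and then √t + √3 > √3.
Hence |√t − √3| < |t − 3|/√3, which is < eps once |t − 3| < √3·eps.
Take delta = min(3, √3·eps). If 0 < |t − 3| < delta then t > 0 and |√t − √3| < |t − 3|/√3 < eps.

delta = min(3, √3·eps)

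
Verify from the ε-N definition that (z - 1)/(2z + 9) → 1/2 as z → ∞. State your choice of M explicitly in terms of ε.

Fix ε > 0. We seek M > 0 such that z > M implies |(z - 1)/(2z + 9) − (1/2)| < ε.
(z - 1)/(2z + 9) − (1/2) = (2(z - 1) − (2z + 9)) / (2(2z + 9)) = -11/(2(2z + 9)).
For z > 0 we have 2z + 9 > 2z, so |(z - 1)/(2z + 9) − (1/2)| = 11/(2(2z + 9)) < 11/(2·2z) = (11/4)/z.
Thus |(z - 1)/(2z + 9) − (1/2)| < ε whenever z > (11/4)/ε.
Take M = (11/4)/ε. If z > M then |(z - 1)/(2z + 9) − (1/2)| < (11/4)/z < ε.

M = (11/4)/ε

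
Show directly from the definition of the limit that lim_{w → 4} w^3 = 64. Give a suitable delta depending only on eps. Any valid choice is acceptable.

Suppose eps > 0. We seek delta > 0 with 0 < |w − 4| < delta ⇒ |w^3 − 64| < eps.
Factor: w^3 − 64 = (w − 4)(w^2 + 4w + 16), so |w^3 − 64| = |w − 4|·|w^2 + 4w + 16|.
Restrict delta ≤ 1. Then |w − 4| < 1 gives |w| < 5, so by the triangle inequality |w^2 + 4w + 16| ≤ 5^2 + 4·5 + 16 = 61.
Hence |w^3 − 64| ≤ 61|w − 4|, which is < eps once |w − 4| < eps/61.
Take delta = min(1, eps/61). If 0 < |w − 4| < delta then both bounds hold and |w^3 − 64| ≤ 61|w − 4| < 61·(eps/61) = eps.

delta = min(1, eps/61)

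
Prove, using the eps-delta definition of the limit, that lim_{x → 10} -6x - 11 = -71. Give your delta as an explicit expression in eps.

delta = eps/6

Let eps > 0. We need delta > 0 so that 0 < |x − 10| < delta implies |(-6x - 11) + 71| < eps.
Since (-6x - 11) + 71 = -6(x − 10), we have |(-6x - 11) + 71| = 6|x − 10|.
Thus it suffices that |x − 10| < eps/6.
Take delta = eps/6. If 0 < |x − 10| < delta then |(-6x - 11) + 71| = 6|x − 10| < 6·(eps/6) = eps.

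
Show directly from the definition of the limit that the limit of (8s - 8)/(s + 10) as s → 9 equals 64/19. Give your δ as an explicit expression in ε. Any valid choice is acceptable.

δ = min(19/2, (361/176)ε)

Let ε > 0 be given. We want δ > 0 with 0 < |s − 9| < δ ⇒ |(8s - 8)/(s + 10) − (64/19)| < ε.
Combining over a common denominator, (8s - 8)/(s + 10) − (64/19) = [(8s - 8)·19 − 64·(s + 10)] / [19·(s + 10)] = 88(s − 9) / (19(s + 10)).
So |(8s - 8)/(s + 10) − (64/19)| = 88|s − 9| / (19·|s + 10|).
Restrict δ ≤ 19/2. Then |s − 9| < 19/2 gives |s + 10| = |(s − 9) + 19| ≥ 19 − 19/2 = 19/2.
Hence |(8s - 8)/(s + 10) − (64/19)| < 88|s − 9|/(19·(19/2)) = (176/361)|s − 9|, which is < ε once |s − 9| < (361/176)ε.
Take δ = min(19/2, (361/176)ε). Then 0 < |s − 9| < δ forces both bounds, so |(8s - 8)/(s + 10) − (64/19)| < ε.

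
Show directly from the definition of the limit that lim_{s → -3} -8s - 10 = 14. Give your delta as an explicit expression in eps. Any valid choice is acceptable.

Let eps > 0. We need delta > 0 so that 0 < |s + 3| < delta implies |(-8s - 10) − 14| < eps.
|(-8s - 10) − 14| = |-8s - 24| = 8|s + 3|.
So 8|s + 3| < eps exactly when |s + 3| < eps/8.
Take delta = eps/8. If 0 < |s + 3| < delta then |(-8s - 10) − 14| = 8|s + 3| < 8·(eps/8) = eps.

delta = eps/8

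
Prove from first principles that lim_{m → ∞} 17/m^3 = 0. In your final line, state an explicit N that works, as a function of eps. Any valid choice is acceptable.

Fix eps > 0. For m ≥ 1, |17/m^3 − 0| = 17/m^3.
17/m^3 < eps ⇔ m^3 > 17/eps ⇔ m > (17/eps)^{1/3}.
Take N = (17/eps)^{1/3}. Then m > N implies 17/m^3 < eps.

N = (17/eps)^{1/3}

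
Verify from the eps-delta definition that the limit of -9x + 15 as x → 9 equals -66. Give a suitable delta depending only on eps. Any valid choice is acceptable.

delta = eps/9

Fix eps > 0. We need delta > 0 so that 0 < |x − 9| < delta implies |(-9x + 15) + 66| < eps.
|(-9x + 15) + 66| = |-9x + 81| = 9|x − 9|.
Thus it suffices that |x − 9| < eps/9.
Take delta = eps/9. If 0 < |x − 9| < delta then |(-9x + 15) + 66| = 9|x − 9| < 9·(eps/9) = eps.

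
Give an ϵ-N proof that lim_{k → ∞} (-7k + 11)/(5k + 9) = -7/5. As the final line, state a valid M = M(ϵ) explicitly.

M = (118/25)/ϵ

Suppose ϵ > 0. For k ≥ 1, |(-7k + 11)/(5k + 9) + 7/5| = |118|/(5(5k + 9)) = 118/(5(5k + 9)).
Since 5k + 9 ≥ 5k for k ≥ 1, this is ≤ 118/(5·5k) = (118/25)/k.
So |(-7k + 11)/(5k + 9) + 7/5| < ϵ whenever k > (118/25)/ϵ.
Take M = (118/25)/ϵ. If k > M then |(-7k + 11)/(5k + 9) + 7/5| ≤ (118/25)/k < ϵ.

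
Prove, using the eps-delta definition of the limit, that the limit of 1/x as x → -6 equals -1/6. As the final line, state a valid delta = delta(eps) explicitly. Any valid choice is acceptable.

delta = min(3, 18eps)

Let eps > 0 be given. We seek delta > 0 such that 0 < |x + 6| < delta implies |1/x + 1/6| < eps.
|1/x + 1/6| = |-6 − x|/(6·|x|) = |x + 6|/(6|x|).
Restrict delta ≤ 3. Then |x + 6| < 3 gives |x| > 3, so 6|x| > 18.
Then |1/x + 1/6| < |x + 6|/18, which is < eps when |x + 6| < 18eps.
Take delta = min(3, 18eps). Then 0 < |x + 6| < delta gives both |x + 6| < 3 and |x + 6| < 18eps, so |1/x + 1/6| < eps.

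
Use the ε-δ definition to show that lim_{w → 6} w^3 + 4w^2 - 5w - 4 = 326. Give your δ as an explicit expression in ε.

δ = min(1, ε/174)

Let ε > 0 be given. We want δ > 0 such that 0 < |w − 6| < δ implies |(w^3 + 4w^2 - 5w - 4) − 326| < ε.
(w^3 + 4w^2 - 5w - 4) − 326 = w^3 + 4w^2 - 5w - 330 = (w − 6)(w^2 + 10w + 55).
So |(w^3 + 4w^2 - 5w - 4) − 326| = |w − 6|·|w^2 + 10w + 55|.
Require δ ≤ 1. Then |w − 6| < 1 gives |w| < 7, and by the triangle inequality |w^2 + 10w + 55| ≤ 7^2 + 10·7 + 55 = 174.
Hence |(w^3 + 4w^2 - 5w - 4) − 326| ≤ 174|w − 6| < ε provided |w − 6| < ε/174.
Choosing δ = min(1, ε/174) ensures both conditions, hence |(w^3 + 4w^2 - 5w - 4) − 326| < ε.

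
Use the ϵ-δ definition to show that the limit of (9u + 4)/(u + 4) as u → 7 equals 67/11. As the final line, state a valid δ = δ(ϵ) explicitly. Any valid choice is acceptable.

Let ϵ > 0 be given. We want δ > 0 with 0 < |u − 7| < δ ⇒ |(9u + 4)/(u + 4) − (67/11)| < ϵ.
Combining over a common denominator, (9u + 4)/(u + 4) − (67/11) = [(9u + 4)·11 − 67·(u + 4)] / [11·(u + 4)] = 32(u − 7) / (11(u + 4)).
So |(9u + 4)/(u + 4) − (67/11)| = 32|u − 7| / (11·|u + 4|).
Restrict δ ≤ 11/2. Then |u − 7| < 11/2 gives |u + 4| = |(u − 7) + 11| ≥ 11 − 11/2 = 11/2.
Hence |(9u + 4)/(u + 4) − (67/11)| < 32|u − 7|/(11·(11/2)) = (64/121)|u − 7|, which is < ϵ once |u − 7| < (121/64)ϵ.
Take δ = min(11/2, (121/64)ϵ). Then 0 < |u − 7| < δ forces both bounds, so |(9u + 4)/(u + 4) − (67/11)| < ϵ.

δ = min(11/2, (121/64)ϵ)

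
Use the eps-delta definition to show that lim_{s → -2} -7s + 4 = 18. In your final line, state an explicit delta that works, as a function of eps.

Let eps > 0 be given. We need delta > 0 so that 0 < |s + 2| < delta implies |(-7s + 4) − 18| < eps.
|(-7s + 4) − 18| = |-7s - 14| = 7|s + 2|.
So 7|s + 2| < eps exactly when |s + 2| < eps/7.
Choosing delta = eps/7 gives |(-7s + 4) − 18| = 7|s + 2| < eps whenever |s + 2| < delta.

delta = eps/7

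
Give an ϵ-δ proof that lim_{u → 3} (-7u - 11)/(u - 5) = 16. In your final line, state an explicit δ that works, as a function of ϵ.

δ = min(1, (1/23)ϵ)

Let ϵ > 0 be given. We want δ > 0 with 0 < |u − 3| < δ ⇒ |(-7u - 11)/(u - 5) − 16| < ϵ.
Combining over a common denominator, (-7u - 11)/(u - 5) − 16 = [(-7u - 11)·(-2) − (-32)·(u - 5)] / [(-2)·(u - 5)] = 46(u − 3) / ((-2)(u - 5)).
So |(-7u - 11)/(u - 5) − 16| = 46|u − 3| / (2·|u − 5|).
Require δ ≤ 1, so |u − 5| ≥ |-2| − |u − 3| > 2 − 1 = 1.
Hence |(-7u - 11)/(u - 5) − 16| < 46|u − 3|/(2·1) = 23|u − 3|, which is < ϵ once |u − 3| < (1/23)ϵ.
Take δ = min(1, (1/23)ϵ). Then 0 < |u − 3| < δ forces both bounds, so |(-7u - 11)/(u - 5) − 16| < ϵ.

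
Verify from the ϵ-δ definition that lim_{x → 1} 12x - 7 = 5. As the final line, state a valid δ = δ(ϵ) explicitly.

δ = ϵ/12

Let ϵ > 0. We need δ > 0 so that 0 < |x − 1| < δ implies |(12x - 7) − 5| < ϵ.
|(12x - 7) − 5| = |12x - 12| = 12|x − 1|.
So 12|x − 1| < ϵ exactly when |x − 1| < ϵ/12.
Choosing δ = ϵ/12 gives |(12x - 7) − 5| = 12|x − 1| < ϵ whenever |x − 1| < δ.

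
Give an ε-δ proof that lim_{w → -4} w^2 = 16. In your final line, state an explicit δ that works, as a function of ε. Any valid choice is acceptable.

δ = min(1, ε/9)

Suppose ε > 0. We seek δ > 0 with 0 < |w + 4| < δ ⇒ |w^2 − 16| < ε.
Factor: w^2 − 16 = (w + 4)(w - 4), so |w^2 − 16| = |w + 4|·|w - 4|.
Restrict δ ≤ 1. Then |w + 4| < 1 gives |w| < 5, so by the triangle inequality |w - 4| ≤ 5 + 4 = 9.
Hence |w^2 − 16| ≤ 9|w + 4|, which is < ε once |w + 4| < ε/9.
Take δ = min(1, ε/9). If 0 < |w + 4| < δ then both bounds hold and |w^2 − 16| ≤ 9|w + 4| < 9·(ε/9) = ε.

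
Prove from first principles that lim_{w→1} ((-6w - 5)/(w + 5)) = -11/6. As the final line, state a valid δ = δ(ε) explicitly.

δ = min(3, (18/25)ε)

Let ε > 0. We want δ > 0 with 0 < |w − 1| < δ ⇒ |(-6w - 5)/(w + 5) + 11/6| < ε.
Combining over a common denominator, (-6w - 5)/(w + 5) + 11/6 = [(-6w - 5)·6 − (-11)·(w + 5)] / [6·(w + 5)] = -25(w − 1) / (6(w + 5)).
So |(-6w - 5)/(w + 5) + 11/6| = 25|w − 1| / (6·|w + 5|).
Restrict δ ≤ 3. Then |w − 1| < 3 gives |w + 5| = |(w − 1) + 6| ≥ 6 − 3 = 3.
Hence |(-6w - 5)/(w + 5) + 11/6| < 25|w − 1|/(6·3) = (25/18)|w − 1|, which is < ε once |w − 1| < (18/25)ε.
Take δ = min(3, (18/25)ε). Then 0 < |w − 1| < δ forces both bounds, so |(-6w - 5)/(w + 5) + 11/6| < ε.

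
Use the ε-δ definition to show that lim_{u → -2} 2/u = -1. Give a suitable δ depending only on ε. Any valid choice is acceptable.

δ = min(1, ε)

Fix ε > 0. We seek δ > 0 such that 0 < |u + 2| < δ implies |2/u + 1| < ε.
|2/u + 1| = 2·|-2 − u|/(2·|u|) = 2|u + 2|/(2|u|).
Require δ ≤ 1 so that |u| > 2 − 1 = 1, hence 2|u| > 2.
Then |2/u + 1| < 2|u + 2|/2, which is < ε when |u + 2| < ε.
Take δ = min(1, ε). Then 0 < |u + 2| < δ gives both |u + 2| < 1 and |u + 2| < ε, so |2/u + 1| < ε.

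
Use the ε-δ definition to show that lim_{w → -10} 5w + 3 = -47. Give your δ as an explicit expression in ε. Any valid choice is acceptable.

Suppose ε > 0. We need δ > 0 so that 0 < |w + 10| < δ implies |(5w + 3) + 47| < ε.
|(5w + 3) + 47| = |5w + 50| = 5|w + 10|.
So 5|w + 10| < ε exactly when |w + 10| < ε/5.
Take δ = ε/5. If 0 < |w + 10| < δ then |(5w + 3) + 47| = 5|w + 10| < 5·(ε/5) = ε.

δ = ε/5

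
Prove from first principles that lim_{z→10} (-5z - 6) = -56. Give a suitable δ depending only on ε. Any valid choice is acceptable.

δ = ε/5

Fix ε > 0. We need δ > 0 so that 0 < |z − 10| < δ implies |(-5z - 6) + 56| < ε.
Since (-5z - 6) + 56 = -5(z − 10), we have |(-5z - 6) + 56| = 5|z − 10|.
So 5|z − 10| < ε exactly when |z − 10| < ε/5.
Choosing δ = ε/5 gives |(-5z - 6) + 56| = 5|z − 10| < ε whenever |z − 10| < δ.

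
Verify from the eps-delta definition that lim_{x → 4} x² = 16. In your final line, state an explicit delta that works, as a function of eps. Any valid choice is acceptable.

Let eps > 0. We seek delta > 0 with 0 < |x − 4| < delta ⇒ |x² − 16| < eps.
Factor: x² − 16 = (x − 4)(x + 4), so |x² − 16| = |x − 4|·|x + 4|.
Restrict delta ≤ 1. Then |x − 4| < 1 gives |x| < 5, so by the triangle inequality |x + 4| ≤ 5 + 4 = 9.
Hence |x² − 16| ≤ 9|x − 4|, which is < eps once |x − 4| < eps/9.
Take delta = min(1, eps/9). If 0 < |x − 4| < delta then both bounds hold and |x² − 16| ≤ 9|x − 4| < 9·(eps/9) = eps.

delta = min(1, eps/9)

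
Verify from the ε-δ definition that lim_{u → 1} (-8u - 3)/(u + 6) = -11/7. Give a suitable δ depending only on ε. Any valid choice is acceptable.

δ = min(7/2, (49/90)ε)

Let ε > 0 be given. We want δ > 0 with 0 < |u − 1| < δ ⇒ |(-8u - 3)/(u + 6) + 11/7| < ε.
Combining over a common denominator, (-8u - 3)/(u + 6) + 11/7 = [(-8u - 3)·7 − (-11)·(u + 6)] / [7·(u + 6)] = -45(u − 1) / (7(u + 6)).
So |(-8u - 3)/(u + 6) + 11/7| = 45|u − 1| / (7·|u + 6|).
Restrict δ ≤ 7/2. Then |u − 1| < 7/2 gives |u + 6| = |(u − 1) + 7| ≥ 7 − 7/2 = 7/2.
Hence |(-8u - 3)/(u + 6) + 11/7| < 45|u − 1|/(7·(7/2)) = (90/49)|u − 1|, which is < ε once |u − 1| < (49/90)ε.
Take δ = min(7/2, (49/90)ε). Then 0 < |u − 1| < δ forces both bounds, so |(-8u - 3)/(u + 6) + 11/7| < ε.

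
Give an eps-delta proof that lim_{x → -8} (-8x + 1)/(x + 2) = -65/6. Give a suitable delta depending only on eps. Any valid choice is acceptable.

Let eps > 0. We want delta > 0 with 0 < |x + 8| < delta ⇒ |(-8x + 1)/(x + 2) + 65/6| < eps.
Combining over a common denominator, (-8x + 1)/(x + 2) + 65/6 = [(-8x + 1)·(-6) − 65·(x + 2)] / [(-6)·(x + 2)] = -17(x + 8) / ((-6)(x + 2)).
So |(-8x + 1)/(x + 2) + 65/6| = 17|x + 8| / (6·|x + 2|).
Restrict delta ≤ 3. Then |x + 8| < 3 gives |x + 2| = |(x + 8) + (-6)| ≥ 6 − 3 = 3.
Hence |(-8x + 1)/(x + 2) + 65/6| < 17|x + 8|/(6·3) = (17/18)|x + 8|, which is < eps once |x + 8| < (18/17)eps.
Take delta = min(3, (18/17)eps). Then 0 < |x + 8| < delta forces both bounds, so |(-8x + 1)/(x + 2) + 65/6| < eps.

delta = min(3, (18/17)eps)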